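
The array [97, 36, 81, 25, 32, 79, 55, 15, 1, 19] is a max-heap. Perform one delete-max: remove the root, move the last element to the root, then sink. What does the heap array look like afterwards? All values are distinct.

remove root 97; move last element 19 to root → [19, 36, 81, 25, 32, 79, 55, 15, 1]
19 vs larger child 81 at index 2, swap → [81, 36, 19, 25, 32, 79, 55, 15, 1]
19 vs larger child 79 at index 5, swap → [81, 36, 79, 25, 32, 19, 55, 15, 1]

[81, 36, 79, 25, 32, 19, 55, 15, 1]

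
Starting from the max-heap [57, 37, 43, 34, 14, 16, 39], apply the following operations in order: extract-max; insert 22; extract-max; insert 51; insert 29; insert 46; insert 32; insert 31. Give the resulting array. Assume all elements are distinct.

[51, 46, 39, 37, 32, 16, 22, 29, 34, 14, 31]

extract-max → returns 57:
  remove root 57; move last element 39 to root → [39, 37, 43, 34, 14, 16]
  39 vs larger child 43 at index 2, swap → [43, 37, 39, 34, 14, 16]
insert 22:
  append 22 at index 6 → [43, 37, 39, 34, 14, 16, 22] (no swap needed)
extract-max → returns 43:
  remove root 43; move last element 22 to root → [22, 37, 39, 34, 14, 16]
  22 vs larger child 39 at index 2, swap → [39, 37, 22, 34, 14, 16]
insert 51:
  append 51 at index 6 → [39, 37, 22, 34, 14, 16, 51]
  51 > parent 22 at index 2, swap → [39, 37, 51, 34, 14, 16, 22]
  51 > parent 39 at index 0, swap → [51, 37, 39, 34, 14, 16, 22]
insert 29:
  append 29 at index 7 → [51, 37, 39, 34, 14, 16, 22, 29] (no swap needed)
insert 46:
  append 46 at index 8 → [51, 37, 39, 34, 14, 16, 22, 29, 46]
  46 > parent 34 at index 3, swap → [51, 37, 39, 46, 14, 16, 22, 29, 34]
  46 > parent 37 at index 1, swap → [51, 46, 39, 37, 14, 16, 22, 29, 34]
insert 32:
  append 32 at index 9 → [51, 46, 39, 37, 14, 16, 22, 29, 34, 32]
  32 > parent 14 at index 4, swap → [51, 46, 39, 37, 32, 16, 22, 29, 34, 14]
insert 31:
  append 31 at index 10 → [51, 46, 39, 37, 32, 16, 22, 29, 34, 14, 31] (no swap needed)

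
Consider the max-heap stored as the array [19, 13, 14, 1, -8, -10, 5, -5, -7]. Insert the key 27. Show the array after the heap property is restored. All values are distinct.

[27, 19, 14, 1, 13, -10, 5, -5, -7, -8]

append 27 at index 9 → [19, 13, 14, 1, -8, -10, 5, -5, -7, 27]
27 > parent -8 at index 4, swap → [19, 13, 14, 1, 27, -10, 5, -5, -7, -8]
27 > parent 13 at index 1, swap → [19, 27, 14, 1, 13, -10, 5, -5, -7, -8]
27 > parent 19 at index 0, swap → [27, 19, 14, 1, 13, -10, 5, -5, -7, -8]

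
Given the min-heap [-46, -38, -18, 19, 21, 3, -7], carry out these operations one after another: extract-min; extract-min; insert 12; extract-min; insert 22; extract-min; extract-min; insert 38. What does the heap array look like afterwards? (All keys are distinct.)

[12, 19, 22, 21, 38]

extract-min → returns -46:
  remove root -46; move last element -7 to root → [-7, -38, -18, 19, 21, 3]
  -7 vs smaller child -38 at index 1, swap → [-38, -7, -18, 19, 21, 3]
extract-min → returns -38:
  remove root -38; move last element 3 to root → [3, -7, -18, 19, 21]
  3 vs smaller child -18 at index 2, swap → [-18, -7, 3, 19, 21]
insert 12:
  append 12 at index 5 → [-18, -7, 3, 19, 21, 12] (no swap needed)
extract-min → returns -18:
  remove root -18; move last element 12 to root → [12, -7, 3, 19, 21]
  12 vs smaller child -7 at index 1, swap → [-7, 12, 3, 19, 21]
insert 22:
  append 22 at index 5 → [-7, 12, 3, 19, 21, 22] (no swap needed)
extract-min → returns -7:
  remove root -7; move last element 22 to root → [22, 12, 3, 19, 21]
  22 vs smaller child 3 at index 2, swap → [3, 12, 22, 19, 21]
extract-min → returns 3:
  remove root 3; move last element 21 to root → [21, 12, 22, 19]
  21 vs smaller child 12 at index 1, swap → [12, 21, 22, 19]
  21 vs only child 19 at index 3, swap → [12, 19, 22, 21]
insert 38:
  append 38 at index 4 → [12, 19, 22, 21, 38] (no swap needed)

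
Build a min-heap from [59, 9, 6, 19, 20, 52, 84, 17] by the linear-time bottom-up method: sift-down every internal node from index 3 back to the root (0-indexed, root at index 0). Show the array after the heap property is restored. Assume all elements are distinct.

sift down from index 3:
  19 vs only child 17 at index 7, swap → [59, 9, 6, 17, 20, 52, 84, 19]
sift down from index 2: already satisfies heap property
sift down from index 1: already satisfies heap property
sift down from index 0:
  59 vs smaller child 6 at index 2, swap → [6, 9, 59, 17, 20, 52, 84, 19]
  59 vs smaller child 52 at index 5, swap → [6, 9, 52, 17, 20, 59, 84, 19]

[6, 9, 52, 17, 20, 59, 84, 19]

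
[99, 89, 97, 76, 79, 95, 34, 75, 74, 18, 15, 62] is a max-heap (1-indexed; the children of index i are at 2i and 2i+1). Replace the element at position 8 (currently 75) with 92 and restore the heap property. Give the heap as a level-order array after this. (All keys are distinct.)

[99, 92, 97, 89, 79, 95, 34, 76, 74, 18, 15, 62]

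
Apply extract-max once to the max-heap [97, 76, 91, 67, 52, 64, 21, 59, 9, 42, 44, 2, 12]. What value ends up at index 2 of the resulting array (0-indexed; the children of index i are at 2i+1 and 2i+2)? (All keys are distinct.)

64

remove root 97; move last element 12 to root → [12, 76, 91, 67, 52, 64, 21, 59, 9, 42, 44, 2]
12 vs larger child 91 at index 2, swap → [91, 76, 12, 67, 52, 64, 21, 59, 9, 42, 44, 2]
12 vs larger child 64 at index 5, swap → [91, 76, 64, 67, 52, 12, 21, 59, 9, 42, 44, 2]
resulting array: [91, 76, 64, 67, 52, 12, 21, 59, 9, 42, 44, 2]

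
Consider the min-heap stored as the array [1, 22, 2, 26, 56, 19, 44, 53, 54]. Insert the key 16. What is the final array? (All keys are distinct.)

[1, 16, 2, 26, 22, 19, 44, 53, 54, 56]

append 16 at index 9 → [1, 22, 2, 26, 56, 19, 44, 53, 54, 16]
16 < parent 56 at index 4, swap → [1, 22, 2, 26, 16, 19, 44, 53, 54, 56]
16 < parent 22 at index 1, swap → [1, 16, 2, 26, 22, 19, 44, 53, 54, 56]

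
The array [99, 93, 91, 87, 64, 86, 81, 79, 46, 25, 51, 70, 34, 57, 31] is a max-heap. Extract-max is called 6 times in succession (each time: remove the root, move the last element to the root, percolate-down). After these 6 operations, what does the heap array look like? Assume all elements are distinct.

extract-max #1 returns 99:
  remove root 99; move last element 31 to root → [31, 93, 91, 87, 64, 86, 81, 79, 46, 25, 51, 70, 34, 57]
  31 vs larger child 93 at index 1, swap → [93, 31, 91, 87, 64, 86, 81, 79, 46, 25, 51, 70, 34, 57]
  31 vs larger child 87 at index 3, swap → [93, 87, 91, 31, 64, 86, 81, 79, 46, 25, 51, 70, 34, 57]
  31 vs larger child 79 at index 7, swap → [93, 87, 91, 79, 64, 86, 81, 31, 46, 25, 51, 70, 34, 57]
extract-max #2 returns 93:
  remove root 93; move last element 57 to root → [57, 87, 91, 79, 64, 86, 81, 31, 46, 25, 51, 70, 34]
  57 vs larger child 91 at index 2, swap → [91, 87, 57, 79, 64, 86, 81, 31, 46, 25, 51, 70, 34]
  57 vs larger child 86 at index 5, swap → [91, 87, 86, 79, 64, 57, 81, 31, 46, 25, 51, 70, 34]
  57 vs larger child 70 at index 11, swap → [91, 87, 86, 79, 64, 70, 81, 31, 46, 25, 51, 57, 34]
extract-max #3 returns 91:
  remove root 91; move last element 34 to root → [34, 87, 86, 79, 64, 70, 81, 31, 46, 25, 51, 57]
  34 vs larger child 87 at index 1, swap → [87, 34, 86, 79, 64, 70, 81, 31, 46, 25, 51, 57]
  34 vs larger child 79 at index 3, swap → [87, 79, 86, 34, 64, 70, 81, 31, 46, 25, 51, 57]
  34 vs larger child 46 at index 8, swap → [87, 79, 86, 46, 64, 70, 81, 31, 34, 25, 51, 57]
extract-max #4 returns 87:
  remove root 87; move last element 57 to root → [57, 79, 86, 46, 64, 70, 81, 31, 34, 25, 51]
  57 vs larger child 86 at index 2, swap → [86, 79, 57, 46, 64, 70, 81, 31, 34, 25, 51]
  57 vs larger child 81 at index 6, swap → [86, 79, 81, 46, 64, 70, 57, 31, 34, 25, 51]
extract-max #5 returns 86:
  remove root 86; move last element 51 to root → [51, 79, 81, 46, 64, 70, 57, 31, 34, 25]
  51 vs larger child 81 at index 2, swap → [81, 79, 51, 46, 64, 70, 57, 31, 34, 25]
  51 vs larger child 70 at index 5, swap → [81, 79, 70, 46, 64, 51, 57, 31, 34, 25]
extract-max #6 returns 81:
  remove root 81; move last element 25 to root → [25, 79, 70, 46, 64, 51, 57, 31, 34]
  25 vs larger child 79 at index 1, swap → [79, 25, 70, 46, 64, 51, 57, 31, 34]
  25 vs larger child 64 at index 4, swap → [79, 64, 70, 46, 25, 51, 57, 31, 34]

[79, 64, 70, 46, 25, 51, 57, 31, 34]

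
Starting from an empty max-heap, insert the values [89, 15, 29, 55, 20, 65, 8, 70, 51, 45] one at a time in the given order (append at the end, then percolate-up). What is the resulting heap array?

Insert 89:
  append 89 at index 0 → [89] (no swap needed)
Insert 15:
  append 15 at index 1 → [89, 15] (no swap needed)
Insert 29:
  append 29 at index 2 → [89, 15, 29] (no swap needed)
Insert 55:
  append 55 at index 3 → [89, 15, 29, 55]
  55 > parent 15 at index 1, swap → [89, 55, 29, 15]
Insert 20:
  append 20 at index 4 → [89, 55, 29, 15, 20] (no swap needed)
Insert 65:
  append 65 at index 5 → [89, 55, 29, 15, 20, 65]
  65 > parent 29 at index 2, swap → [89, 55, 65, 15, 20, 29]
Insert 8:
  append 8 at index 6 → [89, 55, 65, 15, 20, 29, 8] (no swap needed)
Insert 70:
  append 70 at index 7 → [89, 55, 65, 15, 20, 29, 8, 70]
  70 > parent 15 at index 3, swap → [89, 55, 65, 70, 20, 29, 8, 15]
  70 > parent 55 at index 1, swap → [89, 70, 65, 55, 20, 29, 8, 15]
Insert 51:
  append 51 at index 8 → [89, 70, 65, 55, 20, 29, 8, 15, 51] (no swap needed)
Insert 45:
  append 45 at index 9 → [89, 70, 65, 55, 20, 29, 8, 15, 51, 45]
  45 > parent 20 at index 4, swap → [89, 70, 65, 55, 45, 29, 8, 15, 51, 20]

[89, 70, 65, 55, 45, 29, 8, 15, 51, 20]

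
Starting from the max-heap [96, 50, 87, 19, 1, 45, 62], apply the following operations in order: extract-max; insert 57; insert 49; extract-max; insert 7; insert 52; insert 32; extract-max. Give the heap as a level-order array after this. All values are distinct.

[57, 52, 45, 50, 32, 1, 19, 7, 49]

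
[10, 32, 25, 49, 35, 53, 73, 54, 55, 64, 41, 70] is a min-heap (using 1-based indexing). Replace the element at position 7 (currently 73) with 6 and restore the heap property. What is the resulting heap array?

[6, 32, 10, 49, 35, 53, 25, 54, 55, 64, 41, 70]

set index 7 from 73 to 6 → [10, 32, 25, 49, 35, 53, 6, 54, 55, 64, 41, 70]
6 < parent 25 at index 3, swap → [10, 32, 6, 49, 35, 53, 25, 54, 55, 64, 41, 70]
6 < parent 10 at index 1, swap → [6, 32, 10, 49, 35, 53, 25, 54, 55, 64, 41, 70]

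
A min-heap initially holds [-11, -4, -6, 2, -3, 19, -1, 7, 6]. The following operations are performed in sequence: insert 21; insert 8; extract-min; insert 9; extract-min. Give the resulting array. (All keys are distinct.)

insert 21:
  append 21 at index 9 → [-11, -4, -6, 2, -3, 19, -1, 7, 6, 21] (no swap needed)
insert 8:
  append 8 at index 10 → [-11, -4, -6, 2, -3, 19, -1, 7, 6, 21, 8] (no swap needed)
extract-min → returns -11:
  remove root -11; move last element 8 to root → [8, -4, -6, 2, -3, 19, -1, 7, 6, 21]
  8 vs smaller child -6 at index 2, swap → [-6, -4, 8, 2, -3, 19, -1, 7, 6, 21]
  8 vs smaller child -1 at index 6, swap → [-6, -4, -1, 2, -3, 19, 8, 7, 6, 21]
insert 9:
  append 9 at index 10 → [-6, -4, -1, 2, -3, 19, 8, 7, 6, 21, 9] (no swap needed)
extract-min → returns -6:
  remove root -6; move last element 9 to root → [9, -4, -1, 2, -3, 19, 8, 7, 6, 21]
  9 vs smaller child -4 at index 1, swap → [-4, 9, -1, 2, -3, 19, 8, 7, 6, 21]
  9 vs smaller child -3 at index 4, swap → [-4, -3, -1, 2, 9, 19, 8, 7, 6, 21]

[-4, -3, -1, 2, 9, 19, 8, 7, 6, 21]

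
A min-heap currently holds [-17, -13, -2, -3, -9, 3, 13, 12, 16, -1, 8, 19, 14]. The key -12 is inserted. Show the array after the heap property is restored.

[-17, -13, -12, -3, -9, 3, -2, 12, 16, -1, 8, 19, 14, 13]

append -12 at index 13 → [-17, -13, -2, -3, -9, 3, 13, 12, 16, -1, 8, 19, 14, -12]
-12 < parent 13 at index 6, swap → [-17, -13, -2, -3, -9, 3, -12, 12, 16, -1, 8, 19, 14, 13]
-12 < parent -2 at index 2, swap → [-17, -13, -12, -3, -9, 3, -2, 12, 16, -1, 8, 19, 14, 13]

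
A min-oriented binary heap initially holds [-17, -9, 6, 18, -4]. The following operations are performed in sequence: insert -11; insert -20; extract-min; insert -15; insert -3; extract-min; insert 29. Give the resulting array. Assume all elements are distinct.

[-15, -9, -11, -3, -4, 6, 18, 29]

insert -11:
  append -11 at index 5 → [-17, -9, 6, 18, -4, -11]
  -11 < parent 6 at index 2, swap → [-17, -9, -11, 18, -4, 6]
insert -20:
  append -20 at index 6 → [-17, -9, -11, 18, -4, 6, -20]
  -20 < parent -11 at index 2, swap → [-17, -9, -20, 18, -4, 6, -11]
  -20 < parent -17 at index 0, swap → [-20, -9, -17, 18, -4, 6, -11]
extract-min → returns -20:
  remove root -20; move last element -11 to root → [-11, -9, -17, 18, -4, 6]
  -11 vs smaller child -17 at index 2, swap → [-17, -9, -11, 18, -4, 6]
insert -15:
  append -15 at index 6 → [-17, -9, -11, 18, -4, 6, -15]
  -15 < parent -11 at index 2, swap → [-17, -9, -15, 18, -4, 6, -11]
insert -3:
  append -3 at index 7 → [-17, -9, -15, 18, -4, 6, -11, -3]
  -3 < parent 18 at index 3, swap → [-17, -9, -15, -3, -4, 6, -11, 18]
extract-min → returns -17:
  remove root -17; move last element 18 to root → [18, -9, -15, -3, -4, 6, -11]
  18 vs smaller child -15 at index 2, swap → [-15, -9, 18, -3, -4, 6, -11]
  18 vs smaller child -11 at index 6, swap → [-15, -9, -11, -3, -4, 6, 18]
insert 29:
  append 29 at index 7 → [-15, -9, -11, -3, -4, 6, 18, 29] (no swap needed)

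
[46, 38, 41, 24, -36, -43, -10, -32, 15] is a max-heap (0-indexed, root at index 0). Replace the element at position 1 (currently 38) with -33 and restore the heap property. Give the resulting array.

[46, 24, 41, 15, -36, -43, -10, -32, -33]

set index 1 from 38 to -33 → [46, -33, 41, 24, -36, -43, -10, -32, 15]
-33 vs larger child 24 at index 3, swap → [46, 24, 41, -33, -36, -43, -10, -32, 15]
-33 vs larger child 15 at index 8, swap → [46, 24, 41, 15, -36, -43, -10, -32, -33]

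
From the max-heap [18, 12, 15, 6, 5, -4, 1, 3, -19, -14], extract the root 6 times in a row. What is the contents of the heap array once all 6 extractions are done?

extract-max #1 returns 18:
  remove root 18; move last element -14 to root → [-14, 12, 15, 6, 5, -4, 1, 3, -19]
  -14 vs larger child 15 at index 2, swap → [15, 12, -14, 6, 5, -4, 1, 3, -19]
  -14 vs larger child 1 at index 6, swap → [15, 12, 1, 6, 5, -4, -14, 3, -19]
extract-max #2 returns 15:
  remove root 15; move last element -19 to root → [-19, 12, 1, 6, 5, -4, -14, 3]
  -19 vs larger child 12 at index 1, swap → [12, -19, 1, 6, 5, -4, -14, 3]
  -19 vs larger child 6 at index 3, swap → [12, 6, 1, -19, 5, -4, -14, 3]
  -19 vs only child 3 at index 7, swap → [12, 6, 1, 3, 5, -4, -14, -19]
extract-max #3 returns 12:
  remove root 12; move last element -19 to root → [-19, 6, 1, 3, 5, -4, -14]
  -19 vs larger child 6 at index 1, swap → [6, -19, 1, 3, 5, -4, -14]
  -19 vs larger child 5 at index 4, swap → [6, 5, 1, 3, -19, -4, -14]
extract-max #4 returns 6:
  remove root 6; move last element -14 to root → [-14, 5, 1, 3, -19, -4]
  -14 vs larger child 5 at index 1, swap → [5, -14, 1, 3, -19, -4]
  -14 vs larger child 3 at index 3, swap → [5, 3, 1, -14, -19, -4]
extract-max #5 returns 5:
  remove root 5; move last element -4 to root → [-4, 3, 1, -14, -19]
  -4 vs larger child 3 at index 1, swap → [3, -4, 1, -14, -19]
extract-max #6 returns 3:
  remove root 3; move last element -19 to root → [-19, -4, 1, -14]
  -19 vs larger child 1 at index 2, swap → [1, -4, -19, -14]

[1, -4, -19, -14]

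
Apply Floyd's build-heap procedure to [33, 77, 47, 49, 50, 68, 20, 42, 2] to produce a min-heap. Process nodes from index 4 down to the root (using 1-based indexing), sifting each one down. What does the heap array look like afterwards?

sift down from index 4:
  49 vs smaller child 2 at index 9, swap → [33, 77, 47, 2, 50, 68, 20, 42, 49]
sift down from index 3:
  47 vs smaller child 20 at index 7, swap → [33, 77, 20, 2, 50, 68, 47, 42, 49]
sift down from index 2:
  77 vs smaller child 2 at index 4, swap → [33, 2, 20, 77, 50, 68, 47, 42, 49]
  77 vs smaller child 42 at index 8, swap → [33, 2, 20, 42, 50, 68, 47, 77, 49]
sift down from index 1:
  33 vs smaller child 2 at index 2, swap → [2, 33, 20, 42, 50, 68, 47, 77, 49]

[2, 33, 20, 42, 50, 68, 47, 77, 49]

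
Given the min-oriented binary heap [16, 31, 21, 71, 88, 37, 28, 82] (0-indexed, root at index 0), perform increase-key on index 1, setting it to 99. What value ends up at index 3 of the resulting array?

set index 1 from 31 to 99 → [16, 99, 21, 71, 88, 37, 28, 82]
99 vs smaller child 71 at index 3, swap → [16, 71, 21, 99, 88, 37, 28, 82]
99 vs only child 82 at index 7, swap → [16, 71, 21, 82, 88, 37, 28, 99]
resulting array: [16, 71, 21, 82, 88, 37, 28, 99]

82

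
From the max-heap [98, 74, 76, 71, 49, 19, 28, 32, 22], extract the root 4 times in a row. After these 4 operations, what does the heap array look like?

extract-max #1 returns 98:
  remove root 98; move last element 22 to root → [22, 74, 76, 71, 49, 19, 28, 32]
  22 vs larger child 76 at index 2, swap → [76, 74, 22, 71, 49, 19, 28, 32]
  22 vs larger child 28 at index 6, swap → [76, 74, 28, 71, 49, 19, 22, 32]
extract-max #2 returns 76:
  remove root 76; move last element 32 to root → [32, 74, 28, 71, 49, 19, 22]
  32 vs larger child 74 at index 1, swap → [74, 32, 28, 71, 49, 19, 22]
  32 vs larger child 71 at index 3, swap → [74, 71, 28, 32, 49, 19, 22]
extract-max #3 returns 74:
  remove root 74; move last element 22 to root → [22, 71, 28, 32, 49, 19]
  22 vs larger child 71 at index 1, swap → [71, 22, 28, 32, 49, 19]
  22 vs larger child 49 at index 4, swap → [71, 49, 28, 32, 22, 19]
extract-max #4 returns 71:
  remove root 71; move last element 19 to root → [19, 49, 28, 32, 22]
  19 vs larger child 49 at index 1, swap → [49, 19, 28, 32, 22]
  19 vs larger child 32 at index 3, swap → [49, 32, 28, 19, 22]

[49, 32, 28, 19, 22]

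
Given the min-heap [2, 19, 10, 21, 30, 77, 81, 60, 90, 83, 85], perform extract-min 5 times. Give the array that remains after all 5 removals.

[60, 81, 77, 83, 90, 85]

extract-min #1 returns 2:
  remove root 2; move last element 85 to root → [85, 19, 10, 21, 30, 77, 81, 60, 90, 83]
  85 vs smaller child 10 at index 2, swap → [10, 19, 85, 21, 30, 77, 81, 60, 90, 83]
  85 vs smaller child 77 at index 5, swap → [10, 19, 77, 21, 30, 85, 81, 60, 90, 83]
extract-min #2 returns 10:
  remove root 10; move last element 83 to root → [83, 19, 77, 21, 30, 85, 81, 60, 90]
  83 vs smaller child 19 at index 1, swap → [19, 83, 77, 21, 30, 85, 81, 60, 90]
  83 vs smaller child 21 at index 3, swap → [19, 21, 77, 83, 30, 85, 81, 60, 90]
  83 vs smaller child 60 at index 7, swap → [19, 21, 77, 60, 30, 85, 81, 83, 90]
extract-min #3 returns 19:
  remove root 19; move last element 90 to root → [90, 21, 77, 60, 30, 85, 81, 83]
  90 vs smaller child 21 at index 1, swap → [21, 90, 77, 60, 30, 85, 81, 83]
  90 vs smaller child 30 at index 4, swap → [21, 30, 77, 60, 90, 85, 81, 83]
extract-min #4 returns 21:
  remove root 21; move last element 83 to root → [83, 30, 77, 60, 90, 85, 81]
  83 vs smaller child 30 at index 1, swap → [30, 83, 77, 60, 90, 85, 81]
  83 vs smaller child 60 at index 3, swap → [30, 60, 77, 83, 90, 85, 81]
extract-min #5 returns 30:
  remove root 30; move last element 81 to root → [81, 60, 77, 83, 90, 85]
  81 vs smaller child 60 at index 1, swap → [60, 81, 77, 83, 90, 85]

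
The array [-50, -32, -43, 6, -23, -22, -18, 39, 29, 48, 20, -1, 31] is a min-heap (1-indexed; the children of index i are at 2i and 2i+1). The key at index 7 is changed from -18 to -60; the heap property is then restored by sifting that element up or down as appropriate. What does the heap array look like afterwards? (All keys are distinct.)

[-60, -32, -50, 6, -23, -22, -43, 39, 29, 48, 20, -1, 31]

set index 7 from -18 to -60 → [-50, -32, -43, 6, -23, -22, -60, 39, 29, 48, 20, -1, 31]
-60 < parent -43 at index 3, swap → [-50, -32, -60, 6, -23, -22, -43, 39, 29, 48, 20, -1, 31]
-60 < parent -50 at index 1, swap → [-60, -32, -50, 6, -23, -22, -43, 39, 29, 48, 20, -1, 31]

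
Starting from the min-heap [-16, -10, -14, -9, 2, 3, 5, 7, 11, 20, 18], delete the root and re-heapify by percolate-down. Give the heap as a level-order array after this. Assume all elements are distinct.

[-14, -10, 3, -9, 2, 18, 5, 7, 11, 20]

remove root -16; move last element 18 to root → [18, -10, -14, -9, 2, 3, 5, 7, 11, 20]
18 vs smaller child -14 at index 2, swap → [-14, -10, 18, -9, 2, 3, 5, 7, 11, 20]
18 vs smaller child 3 at index 5, swap → [-14, -10, 3, -9, 2, 18, 5, 7, 11, 20]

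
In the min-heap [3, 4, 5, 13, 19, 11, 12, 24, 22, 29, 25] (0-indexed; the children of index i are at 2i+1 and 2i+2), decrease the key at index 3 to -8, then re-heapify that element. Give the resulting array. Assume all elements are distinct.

set index 3 from 13 to -8 → [3, 4, 5, -8, 19, 11, 12, 24, 22, 29, 25]
-8 < parent 4 at index 1, swap → [3, -8, 5, 4, 19, 11, 12, 24, 22, 29, 25]
-8 < parent 3 at index 0, swap → [-8, 3, 5, 4, 19, 11, 12, 24, 22, 29, 25]

[-8, 3, 5, 4, 19, 11, 12, 24, 22, 29, 25]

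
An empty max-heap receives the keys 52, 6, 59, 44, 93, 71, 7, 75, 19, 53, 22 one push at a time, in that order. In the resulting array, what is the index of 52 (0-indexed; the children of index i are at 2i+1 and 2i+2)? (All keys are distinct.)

5

Insert 52:
  append 52 at index 0 → [52] (no swap needed)
Insert 6:
  append 6 at index 1 → [52, 6] (no swap needed)
Insert 59:
  append 59 at index 2 → [52, 6, 59]
  59 > parent 52 at index 0, swap → [59, 6, 52]
Insert 44:
  append 44 at index 3 → [59, 6, 52, 44]
  44 > parent 6 at index 1, swap → [59, 44, 52, 6]
Insert 93:
  append 93 at index 4 → [59, 44, 52, 6, 93]
  93 > parent 44 at index 1, swap → [59, 93, 52, 6, 44]
  93 > parent 59 at index 0, swap → [93, 59, 52, 6, 44]
Insert 71:
  append 71 at index 5 → [93, 59, 52, 6, 44, 71]
  71 > parent 52 at index 2, swap → [93, 59, 71, 6, 44, 52]
Insert 7:
  append 7 at index 6 → [93, 59, 71, 6, 44, 52, 7] (no swap needed)
Insert 75:
  append 75 at index 7 → [93, 59, 71, 6, 44, 52, 7, 75]
  75 > parent 6 at index 3, swap → [93, 59, 71, 75, 44, 52, 7, 6]
  75 > parent 59 at index 1, swap → [93, 75, 71, 59, 44, 52, 7, 6]
Insert 19:
  append 19 at index 8 → [93, 75, 71, 59, 44, 52, 7, 6, 19] (no swap needed)
Insert 53:
  append 53 at index 9 → [93, 75, 71, 59, 44, 52, 7, 6, 19, 53]
  53 > parent 44 at index 4, swap → [93, 75, 71, 59, 53, 52, 7, 6, 19, 44]
Insert 22:
  append 22 at index 10 → [93, 75, 71, 59, 53, 52, 7, 6, 19, 44, 22] (no swap needed)
resulting array: [93, 75, 71, 59, 53, 52, 7, 6, 19, 44, 22]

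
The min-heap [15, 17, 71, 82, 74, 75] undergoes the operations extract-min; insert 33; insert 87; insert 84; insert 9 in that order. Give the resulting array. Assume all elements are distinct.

[9, 17, 33, 74, 75, 71, 87, 84, 82]

extract-min → returns 15:
  remove root 15; move last element 75 to root → [75, 17, 71, 82, 74]
  75 vs smaller child 17 at index 1, swap → [17, 75, 71, 82, 74]
  75 vs smaller child 74 at index 4, swap → [17, 74, 71, 82, 75]
insert 33:
  append 33 at index 5 → [17, 74, 71, 82, 75, 33]
  33 < parent 71 at index 2, swap → [17, 74, 33, 82, 75, 71]
insert 87:
  append 87 at index 6 → [17, 74, 33, 82, 75, 71, 87] (no swap needed)
insert 84:
  append 84 at index 7 → [17, 74, 33, 82, 75, 71, 87, 84] (no swap needed)
insert 9:
  append 9 at index 8 → [17, 74, 33, 82, 75, 71, 87, 84, 9]
  9 < parent 82 at index 3, swap → [17, 74, 33, 9, 75, 71, 87, 84, 82]
  9 < parent 74 at index 1, swap → [17, 9, 33, 74, 75, 71, 87, 84, 82]
  9 < parent 17 at index 0, swap → [9, 17, 33, 74, 75, 71, 87, 84, 82]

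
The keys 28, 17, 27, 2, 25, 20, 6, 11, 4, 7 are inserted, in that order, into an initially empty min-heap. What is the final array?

[2, 4, 6, 11, 7, 27, 20, 28, 17, 25]

Insert 28:
  append 28 at index 0 → [28] (no swap needed)
Insert 17:
  append 17 at index 1 → [28, 17]
  17 < parent 28 at index 0, swap → [17, 28]
Insert 27:
  append 27 at index 2 → [17, 28, 27] (no swap needed)
Insert 2:
  append 2 at index 3 → [17, 28, 27, 2]
  2 < parent 28 at index 1, swap → [17, 2, 27, 28]
  2 < parent 17 at index 0, swap → [2, 17, 27, 28]
Insert 25:
  append 25 at index 4 → [2, 17, 27, 28, 25] (no swap needed)
Insert 20:
  append 20 at index 5 → [2, 17, 27, 28, 25, 20]
  20 < parent 27 at index 2, swap → [2, 17, 20, 28, 25, 27]
Insert 6:
  append 6 at index 6 → [2, 17, 20, 28, 25, 27, 6]
  6 < parent 20 at index 2, swap → [2, 17, 6, 28, 25, 27, 20]
Insert 11:
  append 11 at index 7 → [2, 17, 6, 28, 25, 27, 20, 11]
  11 < parent 28 at index 3, swap → [2, 17, 6, 11, 25, 27, 20, 28]
  11 < parent 17 at index 1, swap → [2, 11, 6, 17, 25, 27, 20, 28]
Insert 4:
  append 4 at index 8 → [2, 11, 6, 17, 25, 27, 20, 28, 4]
  4 < parent 17 at index 3, swap → [2, 11, 6, 4, 25, 27, 20, 28, 17]
  4 < parent 11 at index 1, swap → [2, 4, 6, 11, 25, 27, 20, 28, 17]
Insert 7:
  append 7 at index 9 → [2, 4, 6, 11, 25, 27, 20, 28, 17, 7]
  7 < parent 25 at index 4, swap → [2, 4, 6, 11, 7, 27, 20, 28, 17, 25]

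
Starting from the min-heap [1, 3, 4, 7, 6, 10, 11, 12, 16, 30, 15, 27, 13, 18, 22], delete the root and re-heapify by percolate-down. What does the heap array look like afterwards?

remove root 1; move last element 22 to root → [22, 3, 4, 7, 6, 10, 11, 12, 16, 30, 15, 27, 13, 18]
22 vs smaller child 3 at index 1, swap → [3, 22, 4, 7, 6, 10, 11, 12, 16, 30, 15, 27, 13, 18]
22 vs smaller child 6 at index 4, swap → [3, 6, 4, 7, 22, 10, 11, 12, 16, 30, 15, 27, 13, 18]
22 vs smaller child 15 at index 10, swap → [3, 6, 4, 7, 15, 10, 11, 12, 16, 30, 22, 27, 13, 18]

[3, 6, 4, 7, 15, 10, 11, 12, 16, 30, 22, 27, 13, 18]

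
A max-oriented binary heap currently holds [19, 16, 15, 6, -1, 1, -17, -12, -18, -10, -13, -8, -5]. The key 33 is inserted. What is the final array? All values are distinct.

[33, 16, 19, 6, -1, 1, 15, -12, -18, -10, -13, -8, -5, -17]

append 33 at index 13 → [19, 16, 15, 6, -1, 1, -17, -12, -18, -10, -13, -8, -5, 33]
33 > parent -17 at index 6, swap → [19, 16, 15, 6, -1, 1, 33, -12, -18, -10, -13, -8, -5, -17]
33 > parent 15 at index 2, swap → [19, 16, 33, 6, -1, 1, 15, -12, -18, -10, -13, -8, -5, -17]
33 > parent 19 at index 0, swap → [33, 16, 19, 6, -1, 1, 15, -12, -18, -10, -13, -8, -5, -17]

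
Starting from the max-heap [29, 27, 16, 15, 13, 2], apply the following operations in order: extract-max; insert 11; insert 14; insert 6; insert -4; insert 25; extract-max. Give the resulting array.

[25, 15, 16, 6, 13, 11, 14, 2, -4]

extract-max → returns 29:
  remove root 29; move last element 2 to root → [2, 27, 16, 15, 13]
  2 vs larger child 27 at index 1, swap → [27, 2, 16, 15, 13]
  2 vs larger child 15 at index 3, swap → [27, 15, 16, 2, 13]
insert 11:
  append 11 at index 5 → [27, 15, 16, 2, 13, 11] (no swap needed)
insert 14:
  append 14 at index 6 → [27, 15, 16, 2, 13, 11, 14] (no swap needed)
insert 6:
  append 6 at index 7 → [27, 15, 16, 2, 13, 11, 14, 6]
  6 > parent 2 at index 3, swap → [27, 15, 16, 6, 13, 11, 14, 2]
insert -4:
  append -4 at index 8 → [27, 15, 16, 6, 13, 11, 14, 2, -4] (no swap needed)
insert 25:
  append 25 at index 9 → [27, 15, 16, 6, 13, 11, 14, 2, -4, 25]
  25 > parent 13 at index 4, swap → [27, 15, 16, 6, 25, 11, 14, 2, -4, 13]
  25 > parent 15 at index 1, swap → [27, 25, 16, 6, 15, 11, 14, 2, -4, 13]
extract-max → returns 27:
  remove root 27; move last element 13 to root → [13, 25, 16, 6, 15, 11, 14, 2, -4]
  13 vs larger child 25 at index 1, swap → [25, 13, 16, 6, 15, 11, 14, 2, -4]
  13 vs larger child 15 at index 4, swap → [25, 15, 16, 6, 13, 11, 14, 2, -4]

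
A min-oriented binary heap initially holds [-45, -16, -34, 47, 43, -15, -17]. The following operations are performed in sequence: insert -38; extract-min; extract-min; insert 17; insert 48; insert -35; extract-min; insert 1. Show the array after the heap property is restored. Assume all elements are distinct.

[-34, -16, -17, 1, 43, -15, 17, 48, 47]

insert -38:
  append -38 at index 7 → [-45, -16, -34, 47, 43, -15, -17, -38]
  -38 < parent 47 at index 3, swap → [-45, -16, -34, -38, 43, -15, -17, 47]
  -38 < parent -16 at index 1, swap → [-45, -38, -34, -16, 43, -15, -17, 47]
extract-min → returns -45:
  remove root -45; move last element 47 to root → [47, -38, -34, -16, 43, -15, -17]
  47 vs smaller child -38 at index 1, swap → [-38, 47, -34, -16, 43, -15, -17]
  47 vs smaller child -16 at index 3, swap → [-38, -16, -34, 47, 43, -15, -17]
extract-min → returns -38:
  remove root -38; move last element -17 to root → [-17, -16, -34, 47, 43, -15]
  -17 vs smaller child -34 at index 2, swap → [-34, -16, -17, 47, 43, -15]
insert 17:
  append 17 at index 6 → [-34, -16, -17, 47, 43, -15, 17] (no swap needed)
insert 48:
  append 48 at index 7 → [-34, -16, -17, 47, 43, -15, 17, 48] (no swap needed)
insert -35:
  append -35 at index 8 → [-34, -16, -17, 47, 43, -15, 17, 48, -35]
  -35 < parent 47 at index 3, swap → [-34, -16, -17, -35, 43, -15, 17, 48, 47]
  -35 < parent -16 at index 1, swap → [-34, -35, -17, -16, 43, -15, 17, 48, 47]
  -35 < parent -34 at index 0, swap → [-35, -34, -17, -16, 43, -15, 17, 48, 47]
extract-min → returns -35:
  remove root -35; move last element 47 to root → [47, -34, -17, -16, 43, -15, 17, 48]
  47 vs smaller child -34 at index 1, swap → [-34, 47, -17, -16, 43, -15, 17, 48]
  47 vs smaller child -16 at index 3, swap → [-34, -16, -17, 47, 43, -15, 17, 48]
insert 1:
  append 1 at index 8 → [-34, -16, -17, 47, 43, -15, 17, 48, 1]
  1 < parent 47 at index 3, swap → [-34, -16, -17, 1, 43, -15, 17, 48, 47]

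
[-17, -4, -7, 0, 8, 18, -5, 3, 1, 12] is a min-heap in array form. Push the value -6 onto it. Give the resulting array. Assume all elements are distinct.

[-17, -6, -7, 0, -4, 18, -5, 3, 1, 12, 8]

append -6 at index 10 → [-17, -4, -7, 0, 8, 18, -5, 3, 1, 12, -6]
-6 < parent 8 at index 4, swap → [-17, -4, -7, 0, -6, 18, -5, 3, 1, 12, 8]
-6 < parent -4 at index 1, swap → [-17, -6, -7, 0, -4, 18, -5, 3, 1, 12, 8]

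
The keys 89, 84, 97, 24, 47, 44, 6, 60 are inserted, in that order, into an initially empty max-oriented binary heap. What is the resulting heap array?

Insert 89:
  append 89 at index 0 → [89] (no swap needed)
Insert 84:
  append 84 at index 1 → [89, 84] (no swap needed)
Insert 97:
  append 97 at index 2 → [89, 84, 97]
  97 > parent 89 at index 0, swap → [97, 84, 89]
Insert 24:
  append 24 at index 3 → [97, 84, 89, 24] (no swap needed)
Insert 47:
  append 47 at index 4 → [97, 84, 89, 24, 47] (no swap needed)
Insert 44:
  append 44 at index 5 → [97, 84, 89, 24, 47, 44] (no swap needed)
Insert 6:
  append 6 at index 6 → [97, 84, 89, 24, 47, 44, 6] (no swap needed)
Insert 60:
  append 60 at index 7 → [97, 84, 89, 24, 47, 44, 6, 60]
  60 > parent 24 at index 3, swap → [97, 84, 89, 60, 47, 44, 6, 24]

[97, 84, 89, 60, 47, 44, 6, 24]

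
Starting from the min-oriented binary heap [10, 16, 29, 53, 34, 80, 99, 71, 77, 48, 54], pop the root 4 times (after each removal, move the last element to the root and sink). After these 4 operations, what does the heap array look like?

extract-min #1 returns 10:
  remove root 10; move last element 54 to root → [54, 16, 29, 53, 34, 80, 99, 71, 77, 48]
  54 vs smaller child 16 at index 1, swap → [16, 54, 29, 53, 34, 80, 99, 71, 77, 48]
  54 vs smaller child 34 at index 4, swap → [16, 34, 29, 53, 54, 80, 99, 71, 77, 48]
  54 vs only child 48 at index 9, swap → [16, 34, 29, 53, 48, 80, 99, 71, 77, 54]
extract-min #2 returns 16:
  remove root 16; move last element 54 to root → [54, 34, 29, 53, 48, 80, 99, 71, 77]
  54 vs smaller child 29 at index 2, swap → [29, 34, 54, 53, 48, 80, 99, 71, 77]
extract-min #3 returns 29:
  remove root 29; move last element 77 to root → [77, 34, 54, 53, 48, 80, 99, 71]
  77 vs smaller child 34 at index 1, swap → [34, 77, 54, 53, 48, 80, 99, 71]
  77 vs smaller child 48 at index 4, swap → [34, 48, 54, 53, 77, 80, 99, 71]
extract-min #4 returns 34:
  remove root 34; move last element 71 to root → [71, 48, 54, 53, 77, 80, 99]
  71 vs smaller child 48 at index 1, swap → [48, 71, 54, 53, 77, 80, 99]
  71 vs smaller child 53 at index 3, swap → [48, 53, 54, 71, 77, 80, 99]

[48, 53, 54, 71, 77, 80, 99]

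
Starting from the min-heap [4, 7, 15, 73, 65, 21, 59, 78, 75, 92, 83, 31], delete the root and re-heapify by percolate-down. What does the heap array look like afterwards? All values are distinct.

[7, 31, 15, 73, 65, 21, 59, 78, 75, 92, 83]

remove root 4; move last element 31 to root → [31, 7, 15, 73, 65, 21, 59, 78, 75, 92, 83]
31 vs smaller child 7 at index 1, swap → [7, 31, 15, 73, 65, 21, 59, 78, 75, 92, 83]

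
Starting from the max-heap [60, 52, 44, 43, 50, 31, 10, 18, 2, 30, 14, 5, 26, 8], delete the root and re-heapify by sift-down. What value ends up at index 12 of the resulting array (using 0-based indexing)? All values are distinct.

26

remove root 60; move last element 8 to root → [8, 52, 44, 43, 50, 31, 10, 18, 2, 30, 14, 5, 26]
8 vs larger child 52 at index 1, swap → [52, 8, 44, 43, 50, 31, 10, 18, 2, 30, 14, 5, 26]
8 vs larger child 50 at index 4, swap → [52, 50, 44, 43, 8, 31, 10, 18, 2, 30, 14, 5, 26]
8 vs larger child 30 at index 9, swap → [52, 50, 44, 43, 30, 31, 10, 18, 2, 8, 14, 5, 26]
resulting array: [52, 50, 44, 43, 30, 31, 10, 18, 2, 8, 14, 5, 26]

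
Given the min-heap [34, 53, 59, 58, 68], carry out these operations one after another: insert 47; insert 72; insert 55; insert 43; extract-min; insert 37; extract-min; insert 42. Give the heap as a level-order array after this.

[42, 43, 47, 53, 68, 59, 72, 58, 55]

insert 47:
  append 47 at index 5 → [34, 53, 59, 58, 68, 47]
  47 < parent 59 at index 2, swap → [34, 53, 47, 58, 68, 59]
insert 72:
  append 72 at index 6 → [34, 53, 47, 58, 68, 59, 72] (no swap needed)
insert 55:
  append 55 at index 7 → [34, 53, 47, 58, 68, 59, 72, 55]
  55 < parent 58 at index 3, swap → [34, 53, 47, 55, 68, 59, 72, 58]
insert 43:
  append 43 at index 8 → [34, 53, 47, 55, 68, 59, 72, 58, 43]
  43 < parent 55 at index 3, swap → [34, 53, 47, 43, 68, 59, 72, 58, 55]
  43 < parent 53 at index 1, swap → [34, 43, 47, 53, 68, 59, 72, 58, 55]
extract-min → returns 34:
  remove root 34; move last element 55 to root → [55, 43, 47, 53, 68, 59, 72, 58]
  55 vs smaller child 43 at index 1, swap → [43, 55, 47, 53, 68, 59, 72, 58]
  55 vs smaller child 53 at index 3, swap → [43, 53, 47, 55, 68, 59, 72, 58]
insert 37:
  append 37 at index 8 → [43, 53, 47, 55, 68, 59, 72, 58, 37]
  37 < parent 55 at index 3, swap → [43, 53, 47, 37, 68, 59, 72, 58, 55]
  37 < parent 53 at index 1, swap → [43, 37, 47, 53, 68, 59, 72, 58, 55]
  37 < parent 43 at index 0, swap → [37, 43, 47, 53, 68, 59, 72, 58, 55]
extract-min → returns 37:
  remove root 37; move last element 55 to root → [55, 43, 47, 53, 68, 59, 72, 58]
  55 vs smaller child 43 at index 1, swap → [43, 55, 47, 53, 68, 59, 72, 58]
  55 vs smaller child 53 at index 3, swap → [43, 53, 47, 55, 68, 59, 72, 58]
insert 42:
  append 42 at index 8 → [43, 53, 47, 55, 68, 59, 72, 58, 42]
  42 < parent 55 at index 3, swap → [43, 53, 47, 42, 68, 59, 72, 58, 55]
  42 < parent 53 at index 1, swap → [43, 42, 47, 53, 68, 59, 72, 58, 55]
  42 < parent 43 at index 0, swap → [42, 43, 47, 53, 68, 59, 72, 58, 55]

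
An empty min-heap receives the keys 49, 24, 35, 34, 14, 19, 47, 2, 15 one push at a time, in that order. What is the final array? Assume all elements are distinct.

Insert 49:
  append 49 at index 0 → [49] (no swap needed)
Insert 24:
  append 24 at index 1 → [49, 24]
  24 < parent 49 at index 0, swap → [24, 49]
Insert 35:
  append 35 at index 2 → [24, 49, 35] (no swap needed)
Insert 34:
  append 34 at index 3 → [24, 49, 35, 34]
  34 < parent 49 at index 1, swap → [24, 34, 35, 49]
Insert 14:
  append 14 at index 4 → [24, 34, 35, 49, 14]
  14 < parent 34 at index 1, swap → [24, 14, 35, 49, 34]
  14 < parent 24 at index 0, swap → [14, 24, 35, 49, 34]
Insert 19:
  append 19 at index 5 → [14, 24, 35, 49, 34, 19]
  19 < parent 35 at index 2, swap → [14, 24, 19, 49, 34, 35]
Insert 47:
  append 47 at index 6 → [14, 24, 19, 49, 34, 35, 47] (no swap needed)
Insert 2:
  append 2 at index 7 → [14, 24, 19, 49, 34, 35, 47, 2]
  2 < parent 49 at index 3, swap → [14, 24, 19, 2, 34, 35, 47, 49]
  2 < parent 24 at index 1, swap → [14, 2, 19, 24, 34, 35, 47, 49]
  2 < parent 14 at index 0, swap → [2, 14, 19, 24, 34, 35, 47, 49]
Insert 15:
  append 15 at index 8 → [2, 14, 19, 24, 34, 35, 47, 49, 15]
  15 < parent 24 at index 3, swap → [2, 14, 19, 15, 34, 35, 47, 49, 24]

[2, 14, 19, 15, 34, 35, 47, 49, 24]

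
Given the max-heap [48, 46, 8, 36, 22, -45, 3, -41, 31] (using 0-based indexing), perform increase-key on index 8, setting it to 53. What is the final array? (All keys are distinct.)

set index 8 from 31 to 53 → [48, 46, 8, 36, 22, -45, 3, -41, 53]
53 > parent 36 at index 3, swap → [48, 46, 8, 53, 22, -45, 3, -41, 36]
53 > parent 46 at index 1, swap → [48, 53, 8, 46, 22, -45, 3, -41, 36]
53 > parent 48 at index 0, swap → [53, 48, 8, 46, 22, -45, 3, -41, 36]

[53, 48, 8, 46, 22, -45, 3, -41, 36]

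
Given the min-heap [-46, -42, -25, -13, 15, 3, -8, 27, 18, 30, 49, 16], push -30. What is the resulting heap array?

[-46, -42, -30, -13, 15, -25, -8, 27, 18, 30, 49, 16, 3]

append -30 at index 12 → [-46, -42, -25, -13, 15, 3, -8, 27, 18, 30, 49, 16, -30]
-30 < parent 3 at index 5, swap → [-46, -42, -25, -13, 15, -30, -8, 27, 18, 30, 49, 16, 3]
-30 < parent -25 at index 2, swap → [-46, -42, -30, -13, 15, -25, -8, 27, 18, 30, 49, 16, 3]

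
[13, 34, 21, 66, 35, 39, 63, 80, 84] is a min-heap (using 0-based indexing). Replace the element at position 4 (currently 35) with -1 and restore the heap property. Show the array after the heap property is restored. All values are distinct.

set index 4 from 35 to -1 → [13, 34, 21, 66, -1, 39, 63, 80, 84]
-1 < parent 34 at index 1, swap → [13, -1, 21, 66, 34, 39, 63, 80, 84]
-1 < parent 13 at index 0, swap → [-1, 13, 21, 66, 34, 39, 63, 80, 84]

[-1, 13, 21, 66, 34, 39, 63, 80, 84]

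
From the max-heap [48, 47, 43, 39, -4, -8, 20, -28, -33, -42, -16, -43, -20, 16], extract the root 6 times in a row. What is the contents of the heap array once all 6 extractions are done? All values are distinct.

[-4, -28, -8, -33, -42, -16, -20, -43]

extract-max #1 returns 48:
  remove root 48; move last element 16 to root → [16, 47, 43, 39, -4, -8, 20, -28, -33, -42, -16, -43, -20]
  16 vs larger child 47 at index 1, swap → [47, 16, 43, 39, -4, -8, 20, -28, -33, -42, -16, -43, -20]
  16 vs larger child 39 at index 3, swap → [47, 39, 43, 16, -4, -8, 20, -28, -33, -42, -16, -43, -20]
extract-max #2 returns 47:
  remove root 47; move last element -20 to root → [-20, 39, 43, 16, -4, -8, 20, -28, -33, -42, -16, -43]
  -20 vs larger child 43 at index 2, swap → [43, 39, -20, 16, -4, -8, 20, -28, -33, -42, -16, -43]
  -20 vs larger child 20 at index 6, swap → [43, 39, 20, 16, -4, -8, -20, -28, -33, -42, -16, -43]
extract-max #3 returns 43:
  remove root 43; move last element -43 to root → [-43, 39, 20, 16, -4, -8, -20, -28, -33, -42, -16]
  -43 vs larger child 39 at index 1, swap → [39, -43, 20, 16, -4, -8, -20, -28, -33, -42, -16]
  -43 vs larger child 16 at index 3, swap → [39, 16, 20, -43, -4, -8, -20, -28, -33, -42, -16]
  -43 vs larger child -28 at index 7, swap → [39, 16, 20, -28, -4, -8, -20, -43, -33, -42, -16]
extract-max #4 returns 39:
  remove root 39; move last element -16 to root → [-16, 16, 20, -28, -4, -8, -20, -43, -33, -42]
  -16 vs larger child 20 at index 2, swap → [20, 16, -16, -28, -4, -8, -20, -43, -33, -42]
  -16 vs larger child -8 at index 5, swap → [20, 16, -8, -28, -4, -16, -20, -43, -33, -42]
extract-max #5 returns 20:
  remove root 20; move last element -42 to root → [-42, 16, -8, -28, -4, -16, -20, -43, -33]
  -42 vs larger child 16 at index 1, swap → [16, -42, -8, -28, -4, -16, -20, -43, -33]
  -42 vs larger child -4 at index 4, swap → [16, -4, -8, -28, -42, -16, -20, -43, -33]
extract-max #6 returns 16:
  remove root 16; move last element -33 to root → [-33, -4, -8, -28, -42, -16, -20, -43]
  -33 vs larger child -4 at index 1, swap → [-4, -33, -8, -28, -42, -16, -20, -43]
  -33 vs larger child -28 at index 3, swap → [-4, -28, -8, -33, -42, -16, -20, -43]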